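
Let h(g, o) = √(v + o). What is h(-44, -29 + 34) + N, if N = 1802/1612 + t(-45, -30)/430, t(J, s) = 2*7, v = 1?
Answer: 199357/173290 + √6 ≈ 3.5999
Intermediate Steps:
t(J, s) = 14
h(g, o) = √(1 + o)
N = 199357/173290 (N = 1802/1612 + 14/430 = 1802*(1/1612) + 14*(1/430) = 901/806 + 7/215 = 199357/173290 ≈ 1.1504)
h(-44, -29 + 34) + N = √(1 + (-29 + 34)) + 199357/173290 = √(1 + 5) + 199357/173290 = √6 + 199357/173290 = 199357/173290 + √6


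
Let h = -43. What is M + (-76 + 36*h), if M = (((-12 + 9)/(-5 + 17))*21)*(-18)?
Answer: -3059/2 ≈ -1529.5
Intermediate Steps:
M = 189/2 (M = (-3/12*21)*(-18) = (-3*1/12*21)*(-18) = -¼*21*(-18) = -21/4*(-18) = 189/2 ≈ 94.500)
M + (-76 + 36*h) = 189/2 + (-76 + 36*(-43)) = 189/2 + (-76 - 1548) = 189/2 - 1624 = -3059/2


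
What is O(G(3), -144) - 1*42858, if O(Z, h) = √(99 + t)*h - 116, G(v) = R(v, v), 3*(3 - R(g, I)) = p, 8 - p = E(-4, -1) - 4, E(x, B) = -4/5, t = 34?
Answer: -42974 - 144*√133 ≈ -44635.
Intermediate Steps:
E(x, B) = -⅘ (E(x, B) = -4*⅕ = -⅘)
p = 64/5 (p = 8 - (-⅘ - 4) = 8 - 1*(-24/5) = 8 + 24/5 = 64/5 ≈ 12.800)
R(g, I) = -19/15 (R(g, I) = 3 - ⅓*64/5 = 3 - 64/15 = -19/15)
G(v) = -19/15
O(Z, h) = -116 + h*√133 (O(Z, h) = √(99 + 34)*h - 116 = √133*h - 116 = h*√133 - 116 = -116 + h*√133)
O(G(3), -144) - 1*42858 = (-116 - 144*√133) - 1*42858 = (-116 - 144*√133) - 42858 = -42974 - 144*√133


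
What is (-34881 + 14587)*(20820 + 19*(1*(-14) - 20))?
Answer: -409411156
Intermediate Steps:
(-34881 + 14587)*(20820 + 19*(1*(-14) - 20)) = -20294*(20820 + 19*(-14 - 20)) = -20294*(20820 + 19*(-34)) = -20294*(20820 - 646) = -20294*20174 = -409411156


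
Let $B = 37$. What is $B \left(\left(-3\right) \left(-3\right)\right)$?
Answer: $333$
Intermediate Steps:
$B \left(\left(-3\right) \left(-3\right)\right) = 37 \left(\left(-3\right) \left(-3\right)\right) = 37 \cdot 9 = 333$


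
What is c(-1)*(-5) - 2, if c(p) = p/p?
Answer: -7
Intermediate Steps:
c(p) = 1
c(-1)*(-5) - 2 = 1*(-5) - 2 = -5 - 2 = -7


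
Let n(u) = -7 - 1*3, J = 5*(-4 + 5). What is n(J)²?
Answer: 100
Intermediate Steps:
J = 5 (J = 5*1 = 5)
n(u) = -10 (n(u) = -7 - 3 = -10)
n(J)² = (-10)² = 100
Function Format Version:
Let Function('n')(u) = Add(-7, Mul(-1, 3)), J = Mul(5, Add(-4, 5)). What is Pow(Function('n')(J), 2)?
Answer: 100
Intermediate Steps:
J = 5 (J = Mul(5, 1) = 5)
Function('n')(u) = -10 (Function('n')(u) = Add(-7, -3) = -10)
Pow(Function('n')(J), 2) = Pow(-10, 2) = 100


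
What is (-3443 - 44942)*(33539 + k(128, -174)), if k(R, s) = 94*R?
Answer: -2204952835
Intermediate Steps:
(-3443 - 44942)*(33539 + k(128, -174)) = (-3443 - 44942)*(33539 + 94*128) = -48385*(33539 + 12032) = -48385*45571 = -2204952835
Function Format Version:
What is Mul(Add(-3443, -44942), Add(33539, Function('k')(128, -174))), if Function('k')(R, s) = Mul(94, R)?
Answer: -2204952835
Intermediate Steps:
Mul(Add(-3443, -44942), Add(33539, Function('k')(128, -174))) = Mul(Add(-3443, -44942), Add(33539, Mul(94, 128))) = Mul(-48385, Add(33539, 12032)) = Mul(-48385, 45571) = -2204952835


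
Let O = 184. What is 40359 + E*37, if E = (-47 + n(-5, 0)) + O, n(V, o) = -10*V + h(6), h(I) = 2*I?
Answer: 47722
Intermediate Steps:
n(V, o) = 12 - 10*V (n(V, o) = -10*V + 2*6 = -10*V + 12 = 12 - 10*V)
E = 199 (E = (-47 + (12 - 10*(-5))) + 184 = (-47 + (12 + 50)) + 184 = (-47 + 62) + 184 = 15 + 184 = 199)
40359 + E*37 = 40359 + 199*37 = 40359 + 7363 = 47722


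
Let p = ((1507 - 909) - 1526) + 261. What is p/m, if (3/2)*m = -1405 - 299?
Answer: 667/1136 ≈ 0.58715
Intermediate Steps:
m = -1136 (m = 2*(-1405 - 299)/3 = (⅔)*(-1704) = -1136)
p = -667 (p = (598 - 1526) + 261 = -928 + 261 = -667)
p/m = -667/(-1136) = -667*(-1/1136) = 667/1136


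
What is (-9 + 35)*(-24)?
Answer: -624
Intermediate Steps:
(-9 + 35)*(-24) = 26*(-24) = -624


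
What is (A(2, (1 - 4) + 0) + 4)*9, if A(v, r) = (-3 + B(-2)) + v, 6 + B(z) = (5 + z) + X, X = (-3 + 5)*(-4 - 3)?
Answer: -126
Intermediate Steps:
X = -14 (X = 2*(-7) = -14)
B(z) = -15 + z (B(z) = -6 + ((5 + z) - 14) = -6 + (-9 + z) = -15 + z)
A(v, r) = -20 + v (A(v, r) = (-3 + (-15 - 2)) + v = (-3 - 17) + v = -20 + v)
(A(2, (1 - 4) + 0) + 4)*9 = ((-20 + 2) + 4)*9 = (-18 + 4)*9 = -14*9 = -126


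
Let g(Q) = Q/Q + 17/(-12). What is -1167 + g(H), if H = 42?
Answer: -14009/12 ≈ -1167.4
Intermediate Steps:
g(Q) = -5/12 (g(Q) = 1 + 17*(-1/12) = 1 - 17/12 = -5/12)
-1167 + g(H) = -1167 - 5/12 = -14009/12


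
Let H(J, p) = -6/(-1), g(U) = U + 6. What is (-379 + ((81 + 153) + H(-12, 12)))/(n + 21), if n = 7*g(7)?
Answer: -139/112 ≈ -1.2411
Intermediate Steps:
g(U) = 6 + U
H(J, p) = 6 (H(J, p) = -6*(-1) = 6)
n = 91 (n = 7*(6 + 7) = 7*13 = 91)
(-379 + ((81 + 153) + H(-12, 12)))/(n + 21) = (-379 + ((81 + 153) + 6))/(91 + 21) = (-379 + (234 + 6))/112 = (-379 + 240)*(1/112) = -139*1/112 = -139/112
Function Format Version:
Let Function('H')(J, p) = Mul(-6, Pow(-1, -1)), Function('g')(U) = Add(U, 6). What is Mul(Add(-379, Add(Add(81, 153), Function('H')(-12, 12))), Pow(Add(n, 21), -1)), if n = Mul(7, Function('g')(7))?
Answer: Rational(-139, 112) ≈ -1.2411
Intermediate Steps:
Function('g')(U) = Add(6, U)
Function('H')(J, p) = 6 (Function('H')(J, p) = Mul(-6, -1) = 6)
n = 91 (n = Mul(7, Add(6, 7)) = Mul(7, 13) = 91)
Mul(Add(-379, Add(Add(81, 153), Function('H')(-12, 12))), Pow(Add(n, 21), -1)) = Mul(Add(-379, Add(Add(81, 153), 6)), Pow(Add(91, 21), -1)) = Mul(Add(-379, Add(234, 6)), Pow(112, -1)) = Mul(Add(-379, 240), Rational(1, 112)) = Mul(-139, Rational(1, 112)) = Rational(-139, 112)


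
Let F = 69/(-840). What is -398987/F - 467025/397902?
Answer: 14817384111715/3050582 ≈ 4.8572e+6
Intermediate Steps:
F = -23/280 (F = 69*(-1/840) = -23/280 ≈ -0.082143)
-398987/F - 467025/397902 = -398987/(-23/280) - 467025/397902 = -398987*(-280/23) - 467025*1/397902 = 111716360/23 - 155675/132634 = 14817384111715/3050582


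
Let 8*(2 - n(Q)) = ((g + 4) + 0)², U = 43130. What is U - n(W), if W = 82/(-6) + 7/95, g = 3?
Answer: 345073/8 ≈ 43134.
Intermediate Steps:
W = -3874/285 (W = 82*(-⅙) + 7*(1/95) = -41/3 + 7/95 = -3874/285 ≈ -13.593)
n(Q) = -33/8 (n(Q) = 2 - ((3 + 4) + 0)²/8 = 2 - (7 + 0)²/8 = 2 - ⅛*7² = 2 - ⅛*49 = 2 - 49/8 = -33/8)
U - n(W) = 43130 - 1*(-33/8) = 43130 + 33/8 = 345073/8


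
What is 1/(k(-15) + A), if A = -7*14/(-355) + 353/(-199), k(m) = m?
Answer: -70645/1165488 ≈ -0.060614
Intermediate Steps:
A = -105813/70645 (A = -98*(-1/355) + 353*(-1/199) = 98/355 - 353/199 = -105813/70645 ≈ -1.4978)
1/(k(-15) + A) = 1/(-15 - 105813/70645) = 1/(-1165488/70645) = -70645/1165488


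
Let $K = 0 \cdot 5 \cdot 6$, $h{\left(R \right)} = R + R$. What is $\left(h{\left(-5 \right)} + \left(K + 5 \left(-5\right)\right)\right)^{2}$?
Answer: $1225$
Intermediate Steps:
$h{\left(R \right)} = 2 R$
$K = 0$ ($K = 0 \cdot 6 = 0$)
$\left(h{\left(-5 \right)} + \left(K + 5 \left(-5\right)\right)\right)^{2} = \left(2 \left(-5\right) + \left(0 + 5 \left(-5\right)\right)\right)^{2} = \left(-10 + \left(0 - 25\right)\right)^{2} = \left(-10 - 25\right)^{2} = \left(-35\right)^{2} = 1225$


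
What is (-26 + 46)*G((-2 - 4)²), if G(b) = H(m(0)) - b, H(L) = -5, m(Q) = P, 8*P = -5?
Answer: -820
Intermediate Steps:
P = -5/8 (P = (⅛)*(-5) = -5/8 ≈ -0.62500)
m(Q) = -5/8
G(b) = -5 - b
(-26 + 46)*G((-2 - 4)²) = (-26 + 46)*(-5 - (-2 - 4)²) = 20*(-5 - 1*(-6)²) = 20*(-5 - 1*36) = 20*(-5 - 36) = 20*(-41) = -820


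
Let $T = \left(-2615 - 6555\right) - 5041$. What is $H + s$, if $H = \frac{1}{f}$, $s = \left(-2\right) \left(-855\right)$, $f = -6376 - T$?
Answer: $\frac{13397851}{7835} \approx 1710.0$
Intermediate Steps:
$T = -14211$ ($T = -9170 - 5041 = -14211$)
$f = 7835$ ($f = -6376 - -14211 = -6376 + 14211 = 7835$)
$s = 1710$
$H = \frac{1}{7835} \approx 0.00012763$
$H + s = \frac{1}{7835} + 1710 = \frac{13397851}{7835}$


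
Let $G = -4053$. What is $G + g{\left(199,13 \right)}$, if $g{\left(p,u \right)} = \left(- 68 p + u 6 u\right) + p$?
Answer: $-16372$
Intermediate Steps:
$g{\left(p,u \right)} = - 67 p + 6 u^{2}$ ($g{\left(p,u \right)} = \left(- 68 p + 6 u u\right) + p = \left(- 68 p + 6 u^{2}\right) + p = - 67 p + 6 u^{2}$)
$G + g{\left(199,13 \right)} = -4053 + \left(\left(-67\right) 199 + 6 \cdot 13^{2}\right) = -4053 + \left(-13333 + 6 \cdot 169\right) = -4053 + \left(-13333 + 1014\right) = -4053 - 12319 = -16372$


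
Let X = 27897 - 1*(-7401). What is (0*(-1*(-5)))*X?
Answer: 0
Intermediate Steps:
X = 35298 (X = 27897 + 7401 = 35298)
(0*(-1*(-5)))*X = (0*(-1*(-5)))*35298 = (0*5)*35298 = 0*35298 = 0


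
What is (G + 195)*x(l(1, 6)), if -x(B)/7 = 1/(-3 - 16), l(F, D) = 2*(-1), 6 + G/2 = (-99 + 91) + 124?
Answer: 2905/19 ≈ 152.89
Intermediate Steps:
G = 220 (G = -12 + 2*((-99 + 91) + 124) = -12 + 2*(-8 + 124) = -12 + 2*116 = -12 + 232 = 220)
l(F, D) = -2
x(B) = 7/19 (x(B) = -7/(-3 - 16) = -7/(-19) = -7*(-1/19) = 7/19)
(G + 195)*x(l(1, 6)) = (220 + 195)*(7/19) = 415*(7/19) = 2905/19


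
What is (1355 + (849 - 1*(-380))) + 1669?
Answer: 4253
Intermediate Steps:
(1355 + (849 - 1*(-380))) + 1669 = (1355 + (849 + 380)) + 1669 = (1355 + 1229) + 1669 = 2584 + 1669 = 4253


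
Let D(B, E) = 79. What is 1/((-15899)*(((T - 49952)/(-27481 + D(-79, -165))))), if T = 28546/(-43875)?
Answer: -46240875/1340207761879 ≈ -3.4503e-5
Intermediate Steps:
T = -28546/43875 (T = 28546*(-1/43875) = -28546/43875 ≈ -0.65062)
1/((-15899)*(((T - 49952)/(-27481 + D(-79, -165))))) = 1/((-15899)*(((-28546/43875 - 49952)/(-27481 + 79)))) = -1/(15899*((-2191672546/43875/(-27402)))) = -1/(15899*((-2191672546/43875*(-1/27402)))) = -1/(15899*1095836273/601131375) = -1/15899*601131375/1095836273 = -46240875/1340207761879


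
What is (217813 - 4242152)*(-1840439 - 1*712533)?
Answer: 10274024785508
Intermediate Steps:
(217813 - 4242152)*(-1840439 - 1*712533) = -4024339*(-1840439 - 712533) = -4024339*(-2552972) = 10274024785508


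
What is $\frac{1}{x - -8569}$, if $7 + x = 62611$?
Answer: $\frac{1}{71173} \approx 1.405 \cdot 10^{-5}$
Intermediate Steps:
$x = 62604$ ($x = -7 + 62611 = 62604$)
$\frac{1}{x - -8569} = \frac{1}{62604 - -8569} = \frac{1}{62604 + 8569} = \frac{1}{71173}$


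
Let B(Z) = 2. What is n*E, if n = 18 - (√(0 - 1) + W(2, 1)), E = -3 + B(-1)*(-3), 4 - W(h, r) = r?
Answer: -135 + 9*I ≈ -135.0 + 9.0*I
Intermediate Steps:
W(h, r) = 4 - r
E = -9 (E = -3 + 2*(-3) = -3 - 6 = -9)
n = 15 - I (n = 18 - (√(0 - 1) + (4 - 1*1)) = 18 - (√(-1) + (4 - 1)) = 18 - (I + 3) = 18 - (3 + I) = 18 + (-3 - I) = 15 - I ≈ 15.0 - 1.0*I)
n*E = (15 - I)*(-9) = -135 + 9*I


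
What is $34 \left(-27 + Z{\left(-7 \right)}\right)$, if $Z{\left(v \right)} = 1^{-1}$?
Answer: $-884$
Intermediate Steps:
$Z{\left(v \right)} = 1$
$34 \left(-27 + Z{\left(-7 \right)}\right) = 34 \left(-27 + 1\right) = 34 \left(-26\right) = -884$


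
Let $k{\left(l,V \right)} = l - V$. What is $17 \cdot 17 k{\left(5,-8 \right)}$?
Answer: $3757$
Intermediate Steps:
$17 \cdot 17 k{\left(5,-8 \right)} = 17 \cdot 17 \left(5 - -8\right) = 289 \left(5 + 8\right) = 289 \cdot 13 = 3757$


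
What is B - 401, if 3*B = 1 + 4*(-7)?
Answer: -410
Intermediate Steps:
B = -9 (B = (1 + 4*(-7))/3 = (1 - 28)/3 = (⅓)*(-27) = -9)
B - 401 = -9 - 401 = -410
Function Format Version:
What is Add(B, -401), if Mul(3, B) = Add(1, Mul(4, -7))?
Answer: -410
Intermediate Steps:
B = -9 (B = Mul(Rational(1, 3), Add(1, Mul(4, -7))) = Mul(Rational(1, 3), Add(1, -28)) = Mul(Rational(1, 3), -27) = -9)
Add(B, -401) = Add(-9, -401) = -410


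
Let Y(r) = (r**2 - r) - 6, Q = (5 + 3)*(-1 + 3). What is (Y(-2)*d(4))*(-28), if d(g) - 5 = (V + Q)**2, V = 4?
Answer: 0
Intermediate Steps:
Q = 16 (Q = 8*2 = 16)
d(g) = 405 (d(g) = 5 + (4 + 16)**2 = 5 + 20**2 = 5 + 400 = 405)
Y(r) = -6 + r**2 - r
(Y(-2)*d(4))*(-28) = ((-6 + (-2)**2 - 1*(-2))*405)*(-28) = ((-6 + 4 + 2)*405)*(-28) = (0*405)*(-28) = 0*(-28) = 0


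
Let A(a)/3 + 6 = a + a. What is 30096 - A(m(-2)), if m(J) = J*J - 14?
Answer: 30174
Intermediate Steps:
m(J) = -14 + J**2 (m(J) = J**2 - 14 = -14 + J**2)
A(a) = -18 + 6*a (A(a) = -18 + 3*(a + a) = -18 + 3*(2*a) = -18 + 6*a)
30096 - A(m(-2)) = 30096 - (-18 + 6*(-14 + (-2)**2)) = 30096 - (-18 + 6*(-14 + 4)) = 30096 - (-18 + 6*(-10)) = 30096 - (-18 - 60) = 30096 - 1*(-78) = 30096 + 78 = 30174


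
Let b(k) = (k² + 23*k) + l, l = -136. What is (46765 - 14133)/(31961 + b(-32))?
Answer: 32632/32113 ≈ 1.0162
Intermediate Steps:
b(k) = -136 + k² + 23*k (b(k) = (k² + 23*k) - 136 = -136 + k² + 23*k)
(46765 - 14133)/(31961 + b(-32)) = (46765 - 14133)/(31961 + (-136 + (-32)² + 23*(-32))) = 32632/(31961 + (-136 + 1024 - 736)) = 32632/(31961 + 152) = 32632/32113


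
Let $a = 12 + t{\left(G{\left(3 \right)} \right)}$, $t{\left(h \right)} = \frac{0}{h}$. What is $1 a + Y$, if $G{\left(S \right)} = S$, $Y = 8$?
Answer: $20$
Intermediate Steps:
$t{\left(h \right)} = 0$
$a = 12$ ($a = 12 + 0 = 12$)
$1 a + Y = 1 \cdot 12 + 8 = 12 + 8 = 20$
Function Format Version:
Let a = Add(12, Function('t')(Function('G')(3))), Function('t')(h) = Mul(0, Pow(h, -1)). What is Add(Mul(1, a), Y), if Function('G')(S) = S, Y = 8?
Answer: 20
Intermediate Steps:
Function('t')(h) = 0
a = 12 (a = Add(12, 0) = 12)
Add(Mul(1, a), Y) = Add(Mul(1, 12), 8) = Add(12, 8) = 20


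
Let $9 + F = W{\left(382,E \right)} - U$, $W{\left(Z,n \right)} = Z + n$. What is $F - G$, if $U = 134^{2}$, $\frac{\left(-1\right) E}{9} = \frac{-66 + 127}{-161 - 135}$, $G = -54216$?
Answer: $\frac{10843917}{296} \approx 36635.0$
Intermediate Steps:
$E = \frac{549}{296}$ ($E = - 9 \frac{-66 + 127}{-161 - 135} = - 9 \frac{61}{-296} = - 9 \cdot 61 \left(- \frac{1}{296}\right) = \left(-9\right) \left(- \frac{61}{296}\right) = \frac{549}{296} \approx 1.8547$)
$U = 17956$
$F = - \frac{5204019}{296}$ ($F = -9 + \left(\left(382 + \frac{549}{296}\right) - 17956\right) = -9 + \left(\frac{113621}{296} - 17956\right) = -9 - \frac{5201355}{296} = - \frac{5204019}{296} \approx -17581.0$)
$F - G = - \frac{5204019}{296} - -54216 = - \frac{5204019}{296} + 54216 = \frac{10843917}{296}$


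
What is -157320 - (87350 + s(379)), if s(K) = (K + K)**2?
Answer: -819234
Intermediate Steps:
s(K) = 4*K**2 (s(K) = (2*K)**2 = 4*K**2)
-157320 - (87350 + s(379)) = -157320 - (87350 + 4*379**2) = -157320 - (87350 + 4*143641) = -157320 - (87350 + 574564) = -157320 - 1*661914 = -157320 - 661914 = -819234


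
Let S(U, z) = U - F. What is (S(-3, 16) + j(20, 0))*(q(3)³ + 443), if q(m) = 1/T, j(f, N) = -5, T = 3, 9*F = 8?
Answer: -956960/243 ≈ -3938.1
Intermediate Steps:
F = 8/9 (F = (⅑)*8 = 8/9 ≈ 0.88889)
q(m) = ⅓ (q(m) = 1/3 = 1*(⅓) = ⅓)
S(U, z) = -8/9 + U (S(U, z) = U - 1*8/9 = U - 8/9 = -8/9 + U)
(S(-3, 16) + j(20, 0))*(q(3)³ + 443) = ((-8/9 - 3) - 5)*((⅓)³ + 443) = (-35/9 - 5)*(1/27 + 443) = -80/9*11962/27 = -956960/243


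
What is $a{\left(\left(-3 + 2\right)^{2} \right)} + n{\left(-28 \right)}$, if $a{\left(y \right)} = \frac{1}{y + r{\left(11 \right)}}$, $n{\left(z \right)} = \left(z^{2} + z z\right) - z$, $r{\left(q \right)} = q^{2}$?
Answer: $\frac{194713}{122} \approx 1596.0$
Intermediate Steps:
$n{\left(z \right)} = - z + 2 z^{2}$ ($n{\left(z \right)} = \left(z^{2} + z^{2}\right) - z = 2 z^{2} - z = - z + 2 z^{2}$)
$a{\left(y \right)} = \frac{1}{121 + y}$ ($a{\left(y \right)} = \frac{1}{y + 11^{2}} = \frac{1}{y + 121} = \frac{1}{121 + y}$)
$a{\left(\left(-3 + 2\right)^{2} \right)} + n{\left(-28 \right)} = \frac{1}{121 + \left(-3 + 2\right)^{2}} - 28 \left(-1 + 2 \left(-28\right)\right) = \frac{1}{121 + \left(-1\right)^{2}} - 28 \left(-1 - 56\right) = \frac{1}{121 + 1} - -1596 = \frac{1}{122} + 1596 = \frac{194713}{122}$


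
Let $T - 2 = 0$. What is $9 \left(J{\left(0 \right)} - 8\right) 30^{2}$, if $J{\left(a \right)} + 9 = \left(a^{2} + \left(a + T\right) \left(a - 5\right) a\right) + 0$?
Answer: $-137700$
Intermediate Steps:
$T = 2$ ($T = 2 + 0 = 2$)
$J{\left(a \right)} = -9 + a^{2} + a \left(-5 + a\right) \left(2 + a\right)$ ($J{\left(a \right)} = -9 + \left(\left(a^{2} + \left(a + 2\right) \left(a - 5\right) a\right) + 0\right) = -9 + \left(\left(a^{2} + \left(2 + a\right) \left(-5 + a\right) a\right) + 0\right) = -9 + \left(\left(a^{2} + \left(-5 + a\right) \left(2 + a\right) a\right) + 0\right) = -9 + \left(\left(a^{2} + a \left(-5 + a\right) \left(2 + a\right)\right) + 0\right) = -9 + \left(a^{2} + a \left(-5 + a\right) \left(2 + a\right)\right) = -9 + a^{2} + a \left(-5 + a\right) \left(2 + a\right)$)
$9 \left(J{\left(0 \right)} - 8\right) 30^{2} = 9 \left(\left(-9 + 0^{3} - 0 - 2 \cdot 0^{2}\right) - 8\right) 30^{2} = 9 \left(\left(-9 + 0 + 0 - 0\right) - 8\right) 900 = 9 \left(\left(-9 + 0 + 0 + 0\right) - 8\right) 900 = 9 \left(-9 - 8\right) 900 = 9 \left(-17\right) 900 = \left(-153\right) 900 = -137700$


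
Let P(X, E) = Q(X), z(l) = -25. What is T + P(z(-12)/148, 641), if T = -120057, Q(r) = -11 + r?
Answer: -17770089/148 ≈ -1.2007e+5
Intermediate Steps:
P(X, E) = -11 + X
T + P(z(-12)/148, 641) = -120057 + (-11 - 25/148) = -120057 - 1653/148 = -17770089/148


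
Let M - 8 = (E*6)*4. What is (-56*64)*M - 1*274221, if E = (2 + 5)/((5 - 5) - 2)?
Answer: -1837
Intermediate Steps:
E = -7/2 (E = 7/(0 - 2) = 7/(-2) = 7*(-½) = -7/2 ≈ -3.5000)
M = -76 (M = 8 - 7/2*6*4 = 8 - 21*4 = 8 - 84 = -76)
(-56*64)*M - 1*274221 = -56*64*(-76) - 1*274221 = -3584*(-76) - 274221 = 272384 - 274221 = -1837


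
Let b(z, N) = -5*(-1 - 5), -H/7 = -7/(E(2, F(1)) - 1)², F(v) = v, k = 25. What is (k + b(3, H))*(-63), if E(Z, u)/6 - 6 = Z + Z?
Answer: -3465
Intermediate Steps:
E(Z, u) = 36 + 12*Z (E(Z, u) = 36 + 6*(Z + Z) = 36 + 6*(2*Z) = 36 + 12*Z)
H = 49/3481 (H = -(-49)/(((36 + 12*2) - 1)²) = -(-49)/(((36 + 24) - 1)²) = -(-49)/((60 - 1)²) = -(-49)/(59²) = -(-49)/3481 = -7*(-7/3481) = 49/3481 ≈ 0.014076)
b(z, N) = 30 (b(z, N) = -5*(-6) = 30)
(k + b(3, H))*(-63) = (25 + 30)*(-63) = 55*(-63) = -3465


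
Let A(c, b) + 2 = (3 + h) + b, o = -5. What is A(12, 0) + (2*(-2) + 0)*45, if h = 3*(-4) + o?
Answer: -196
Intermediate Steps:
h = -17 (h = 3*(-4) - 5 = -12 - 5 = -17)
A(c, b) = -16 + b (A(c, b) = -2 + ((3 - 17) + b) = -2 + (-14 + b) = -16 + b)
A(12, 0) + (2*(-2) + 0)*45 = (-16 + 0) + (2*(-2) + 0)*45 = -16 + (-4 + 0)*45 = -16 - 4*45 = -16 - 180 = -196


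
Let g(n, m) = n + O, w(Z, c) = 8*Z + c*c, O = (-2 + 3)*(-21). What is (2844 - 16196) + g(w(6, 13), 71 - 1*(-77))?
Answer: -13156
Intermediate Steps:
O = -21 (O = 1*(-21) = -21)
w(Z, c) = c² + 8*Z (w(Z, c) = 8*Z + c² = c² + 8*Z)
g(n, m) = -21 + n (g(n, m) = n - 21 = -21 + n)
(2844 - 16196) + g(w(6, 13), 71 - 1*(-77)) = (2844 - 16196) + (-21 + (13² + 8*6)) = -13352 + (-21 + (169 + 48)) = -13352 + (-21 + 217) = -13352 + 196 = -13156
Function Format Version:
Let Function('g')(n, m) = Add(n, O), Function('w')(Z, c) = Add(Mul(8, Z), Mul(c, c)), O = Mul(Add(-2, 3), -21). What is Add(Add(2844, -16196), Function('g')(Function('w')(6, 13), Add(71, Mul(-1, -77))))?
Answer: -13156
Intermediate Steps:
O = -21 (O = Mul(1, -21) = -21)
Function('w')(Z, c) = Add(Pow(c, 2), Mul(8, Z)) (Function('w')(Z, c) = Add(Mul(8, Z), Pow(c, 2)) = Add(Pow(c, 2), Mul(8, Z)))
Function('g')(n, m) = Add(-21, n) (Function('g')(n, m) = Add(n, -21) = Add(-21, n))
Add(Add(2844, -16196), Function('g')(Function('w')(6, 13), Add(71, Mul(-1, -77)))) = Add(Add(2844, -16196), Add(-21, Add(Pow(13, 2), Mul(8, 6)))) = Add(-13352, Add(-21, Add(169, 48))) = Add(-13352, Add(-21, 217)) = Add(-13352, 196) = -13156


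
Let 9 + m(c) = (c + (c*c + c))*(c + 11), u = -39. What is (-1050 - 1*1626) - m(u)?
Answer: 37737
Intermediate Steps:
m(c) = -9 + (11 + c)*(c² + 2*c) (m(c) = -9 + (c + (c*c + c))*(c + 11) = -9 + (c + (c² + c))*(11 + c) = -9 + (c + (c + c²))*(11 + c) = -9 + (c² + 2*c)*(11 + c) = -9 + (11 + c)*(c² + 2*c))
(-1050 - 1*1626) - m(u) = (-1050 - 1*1626) - (-9 + (-39)³ + 13*(-39)² + 22*(-39)) = (-1050 - 1626) - (-9 - 59319 + 13*1521 - 858) = -2676 - (-9 - 59319 + 19773 - 858) = -2676 - 1*(-40413) = -2676 + 40413 = 37737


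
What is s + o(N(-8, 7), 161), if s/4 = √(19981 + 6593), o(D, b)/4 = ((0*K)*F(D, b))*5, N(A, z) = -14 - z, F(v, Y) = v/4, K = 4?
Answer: 4*√26574 ≈ 652.06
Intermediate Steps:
F(v, Y) = v/4 (F(v, Y) = v*(¼) = v/4)
o(D, b) = 0 (o(D, b) = 4*(((0*4)*(D/4))*5) = 4*((0*(D/4))*5) = 4*(0*5) = 4*0 = 0)
s = 4*√26574 (s = 4*√(19981 + 6593) = 4*√26574 ≈ 652.06)
s + o(N(-8, 7), 161) = 4*√26574 + 0 = 4*√26574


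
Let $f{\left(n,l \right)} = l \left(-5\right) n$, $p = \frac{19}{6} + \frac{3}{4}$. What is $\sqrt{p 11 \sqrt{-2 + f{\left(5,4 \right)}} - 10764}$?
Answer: $\frac{\sqrt{-387504 + 1551 i \sqrt{102}}}{6} \approx 2.0965 + 103.77 i$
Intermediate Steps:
$p = \frac{47}{12}$ ($p = 19 \cdot \frac{1}{6} + 3 \cdot \frac{1}{4} = \frac{19}{6} + \frac{3}{4} = \frac{47}{12} \approx 3.9167$)
$f{\left(n,l \right)} = - 5 l n$
$\sqrt{p 11 \sqrt{-2 + f{\left(5,4 \right)}} - 10764} = \sqrt{\frac{47}{12} \cdot 11 \sqrt{-2 - 20 \cdot 5} - 10764} = \sqrt{\frac{517 \sqrt{-2 - 100}}{12} - 10764} = \sqrt{\frac{517 \sqrt{-102}}{12} - 10764} = \sqrt{\frac{517 i \sqrt{102}}{12} - 10764} = \sqrt{-10764 + \frac{517 i \sqrt{102}}{12}}$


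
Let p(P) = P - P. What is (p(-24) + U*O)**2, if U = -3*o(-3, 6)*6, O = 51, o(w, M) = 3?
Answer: 7584516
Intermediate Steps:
p(P) = 0
U = -54 (U = -3*3*6 = -9*6 = -54)
(p(-24) + U*O)**2 = (0 - 54*51)**2 = (0 - 2754)**2 = (-2754)**2 = 7584516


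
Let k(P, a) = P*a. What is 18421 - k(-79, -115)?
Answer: 9336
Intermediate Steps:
18421 - k(-79, -115) = 18421 - (-79)*(-115) = 18421 - 1*9085 = 18421 - 9085 = 9336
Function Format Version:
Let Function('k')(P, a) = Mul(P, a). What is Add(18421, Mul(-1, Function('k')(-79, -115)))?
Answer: 9336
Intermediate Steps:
Add(18421, Mul(-1, Function('k')(-79, -115))) = Add(18421, Mul(-1, Mul(-79, -115))) = Add(18421, Mul(-1, 9085)) = Add(18421, -9085) = 9336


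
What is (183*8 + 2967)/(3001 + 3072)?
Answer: 4431/6073 ≈ 0.72962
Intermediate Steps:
(183*8 + 2967)/(3001 + 3072) = (1464 + 2967)/6073 = 4431*(1/6073) = 4431/6073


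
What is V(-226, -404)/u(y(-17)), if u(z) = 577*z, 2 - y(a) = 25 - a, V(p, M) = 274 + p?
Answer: -6/2885 ≈ -0.0020797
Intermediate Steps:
y(a) = -23 + a (y(a) = 2 - (25 - a) = 2 + (-25 + a) = -23 + a)
V(-226, -404)/u(y(-17)) = (274 - 226)/((577*(-23 - 17))) = 48/((577*(-40))) = 48/(-23080) = 48*(-1/23080) = -6/2885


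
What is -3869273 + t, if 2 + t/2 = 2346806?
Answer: 824335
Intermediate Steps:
t = 4693608 (t = -4 + 2*2346806 = -4 + 4693612 = 4693608)
-3869273 + t = -3869273 + 4693608 = 824335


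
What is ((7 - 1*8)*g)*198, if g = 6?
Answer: -1188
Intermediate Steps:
((7 - 1*8)*g)*198 = ((7 - 1*8)*6)*198 = ((7 - 8)*6)*198 = -1*6*198 = -6*198 = -1188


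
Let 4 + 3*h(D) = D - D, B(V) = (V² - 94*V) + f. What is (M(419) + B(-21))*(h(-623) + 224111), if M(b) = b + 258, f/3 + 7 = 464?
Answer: 3000604327/3 ≈ 1.0002e+9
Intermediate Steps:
f = 1371 (f = -21 + 3*464 = -21 + 1392 = 1371)
B(V) = 1371 + V² - 94*V (B(V) = (V² - 94*V) + 1371 = 1371 + V² - 94*V)
h(D) = -4/3 (h(D) = -4/3 + (D - D)/3 = -4/3 + (⅓)*0 = -4/3 + 0 = -4/3)
M(b) = 258 + b
(M(419) + B(-21))*(h(-623) + 224111) = ((258 + 419) + (1371 + (-21)² - 94*(-21)))*(-4/3 + 224111) = (677 + (1371 + 441 + 1974))*(672329/3) = (677 + 3786)*(672329/3) = 4463*(672329/3) = 3000604327/3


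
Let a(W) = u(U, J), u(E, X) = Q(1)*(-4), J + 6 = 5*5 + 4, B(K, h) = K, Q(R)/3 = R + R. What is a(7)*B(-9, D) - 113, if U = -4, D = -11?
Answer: 103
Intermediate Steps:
Q(R) = 6*R (Q(R) = 3*(R + R) = 3*(2*R) = 6*R)
J = 23 (J = -6 + (5*5 + 4) = -6 + (25 + 4) = -6 + 29 = 23)
u(E, X) = -24 (u(E, X) = (6*1)*(-4) = 6*(-4) = -24)
a(W) = -24
a(7)*B(-9, D) - 113 = -24*(-9) - 113 = 216 - 113 = 103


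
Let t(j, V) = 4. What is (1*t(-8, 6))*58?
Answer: 232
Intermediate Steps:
(1*t(-8, 6))*58 = (1*4)*58 = 4*58 = 232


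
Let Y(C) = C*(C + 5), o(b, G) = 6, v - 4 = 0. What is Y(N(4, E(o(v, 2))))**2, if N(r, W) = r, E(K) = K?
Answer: 1296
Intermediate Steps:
v = 4 (v = 4 + 0 = 4)
Y(C) = C*(5 + C)
Y(N(4, E(o(v, 2))))**2 = (4*(5 + 4))**2 = (4*9)**2 = 36**2 = 1296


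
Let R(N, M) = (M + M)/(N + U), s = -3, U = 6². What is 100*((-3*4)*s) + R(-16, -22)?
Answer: 17989/5 ≈ 3597.8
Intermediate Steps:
U = 36
R(N, M) = 2*M/(36 + N) (R(N, M) = (M + M)/(N + 36) = (2*M)/(36 + N) = 2*M/(36 + N))
100*((-3*4)*s) + R(-16, -22) = 100*(-3*4*(-3)) + 2*(-22)/(36 - 16) = 100*(-12*(-3)) + 2*(-22)/20 = 100*36 + 2*(-22)*(1/20) = 3600 - 11/5 = 17989/5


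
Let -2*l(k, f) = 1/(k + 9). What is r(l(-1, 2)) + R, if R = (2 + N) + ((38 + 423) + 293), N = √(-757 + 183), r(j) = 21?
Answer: 777 + I*√574 ≈ 777.0 + 23.958*I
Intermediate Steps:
l(k, f) = -1/(2*(9 + k)) (l(k, f) = -1/(2*(k + 9)) = -1/(2*(9 + k)))
N = I*√574 (N = √(-574) = I*√574 ≈ 23.958*I)
R = 756 + I*√574 (R = (2 + I*√574) + ((38 + 423) + 293) = (2 + I*√574) + (461 + 293) = (2 + I*√574) + 754 = 756 + I*√574 ≈ 756.0 + 23.958*I)
r(l(-1, 2)) + R = 21 + (756 + I*√574) = 777 + I*√574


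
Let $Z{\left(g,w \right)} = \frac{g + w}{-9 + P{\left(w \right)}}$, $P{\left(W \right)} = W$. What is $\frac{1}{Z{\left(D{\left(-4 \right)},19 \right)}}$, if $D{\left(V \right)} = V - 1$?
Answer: $\frac{5}{7} \approx 0.71429$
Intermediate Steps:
$D{\left(V \right)} = -1 + V$
$Z{\left(g,w \right)} = \frac{g + w}{-9 + w}$
$\frac{1}{Z{\left(D{\left(-4 \right)},19 \right)}} = \frac{1}{\frac{1}{-9 + 19} \left(\left(-1 - 4\right) + 19\right)} = \frac{1}{\frac{1}{10} \left(-5 + 19\right)} = \frac{1}{\frac{1}{10} \cdot 14} = \frac{1}{\frac{7}{5}} = \frac{5}{7}$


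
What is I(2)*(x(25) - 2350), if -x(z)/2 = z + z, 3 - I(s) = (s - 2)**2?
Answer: -7350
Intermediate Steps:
I(s) = 3 - (-2 + s)**2 (I(s) = 3 - (s - 2)**2 = 3 - (-2 + s)**2)
x(z) = -4*z (x(z) = -2*(z + z) = -4*z)
I(2)*(x(25) - 2350) = (3 - (-2 + 2)**2)*(-4*25 - 2350) = (3 - 1*0**2)*(-100 - 2350) = (3 - 1*0)*(-2450) = (3 + 0)*(-2450) = 3*(-2450) = -7350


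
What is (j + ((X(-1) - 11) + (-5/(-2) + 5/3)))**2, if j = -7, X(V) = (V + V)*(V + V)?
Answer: 3481/36 ≈ 96.694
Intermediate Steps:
X(V) = 4*V**2 (X(V) = (2*V)*(2*V) = 4*V**2)
(j + ((X(-1) - 11) + (-5/(-2) + 5/3)))**2 = (-7 + ((4*(-1)**2 - 11) + (-5/(-2) + 5/3)))**2 = (-7 + ((4*1 - 11) + (-5*(-1/2) + 5*(1/3))))**2 = (-7 + ((4 - 11) + (5/2 + 5/3)))**2 = (-7 + (-7 + 25/6))**2 = (-7 - 17/6)**2 = (-59/6)**2 = 3481/36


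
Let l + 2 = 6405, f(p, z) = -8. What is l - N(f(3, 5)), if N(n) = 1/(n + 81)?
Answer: 467418/73 ≈ 6403.0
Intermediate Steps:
l = 6403 (l = -2 + 6405 = 6403)
N(n) = 1/(81 + n)
l - N(f(3, 5)) = 6403 - 1/(81 - 8) = 6403 - 1/73 = 467418/73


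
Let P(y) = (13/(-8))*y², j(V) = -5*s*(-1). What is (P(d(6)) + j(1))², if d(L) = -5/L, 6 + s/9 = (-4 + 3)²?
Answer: 4241265625/82944 ≈ 51134.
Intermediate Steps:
s = -45 (s = -54 + 9*(-4 + 3)² = -54 + 9*(-1)² = -54 + 9*1 = -54 + 9 = -45)
j(V) = -225 (j(V) = -5*(-45)*(-1) = 225*(-1) = -225)
P(y) = -13*y²/8 (P(y) = (13*(-⅛))*y² = -13*y²/8)
(P(d(6)) + j(1))² = (-13*(-5/6)²/8 - 225)² = (-13*(-5*⅙)²/8 - 225)² = (-13*(-⅚)²/8 - 225)² = (-13/8*25/36 - 225)² = (-325/288 - 225)² = (-65125/288)² = 4241265625/82944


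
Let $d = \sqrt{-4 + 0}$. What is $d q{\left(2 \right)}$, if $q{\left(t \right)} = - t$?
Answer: $- 4 i \approx - 4.0 i$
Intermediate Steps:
$d = 2 i$ ($d = \sqrt{-4} = 2 i \approx 2.0 i$)
$d q{\left(2 \right)} = 2 i \left(\left(-1\right) 2\right) = 2 i \left(-2\right) = - 4 i$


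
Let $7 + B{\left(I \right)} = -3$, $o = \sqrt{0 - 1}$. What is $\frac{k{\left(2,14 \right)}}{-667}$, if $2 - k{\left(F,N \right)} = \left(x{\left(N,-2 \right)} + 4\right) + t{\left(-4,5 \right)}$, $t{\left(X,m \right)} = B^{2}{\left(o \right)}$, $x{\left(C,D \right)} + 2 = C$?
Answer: $\frac{114}{667} \approx 0.17091$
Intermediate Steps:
$x{\left(C,D \right)} = -2 + C$
$o = i$ ($o = \sqrt{-1} = i \approx 1.0 i$)
$B{\left(I \right)} = -10$ ($B{\left(I \right)} = -7 - 3 = -10$)
$t{\left(X,m \right)} = 100$ ($t{\left(X,m \right)} = \left(-10\right)^{2} = 100$)
$k{\left(F,N \right)} = -100 - N$ ($k{\left(F,N \right)} = 2 - \left(\left(\left(-2 + N\right) + 4\right) + 100\right) = 2 - \left(\left(2 + N\right) + 100\right) = 2 - \left(102 + N\right) = -100 - N$)
$\frac{k{\left(2,14 \right)}}{-667} = \frac{-100 - 14}{-667} = \left(-100 - 14\right) \left(- \frac{1}{667}\right) = \left(-114\right) \left(- \frac{1}{667}\right) = \frac{114}{667}$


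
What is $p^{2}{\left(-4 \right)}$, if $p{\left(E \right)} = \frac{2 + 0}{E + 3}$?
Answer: $4$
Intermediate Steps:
$p{\left(E \right)} = \frac{2}{3 + E}$
$p^{2}{\left(-4 \right)} = \left(\frac{2}{3 - 4}\right)^{2} = \left(\frac{2}{-1}\right)^{2} = \left(2 \left(-1\right)\right)^{2} = \left(-2\right)^{2} = 4$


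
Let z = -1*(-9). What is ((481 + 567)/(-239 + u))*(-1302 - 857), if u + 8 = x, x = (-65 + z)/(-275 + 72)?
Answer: 65616328/7155 ≈ 9170.7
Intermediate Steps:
z = 9
x = 8/29 (x = (-65 + 9)/(-275 + 72) = -56/(-203) = -56*(-1/203) = 8/29 ≈ 0.27586)
u = -224/29 (u = -8 + 8/29 = -224/29 ≈ -7.7241)
((481 + 567)/(-239 + u))*(-1302 - 857) = ((481 + 567)/(-239 - 224/29))*(-1302 - 857) = (1048/(-7155/29))*(-2159) = (1048*(-29/7155))*(-2159) = -30392/7155*(-2159) = 65616328/7155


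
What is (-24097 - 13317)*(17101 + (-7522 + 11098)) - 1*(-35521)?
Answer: -773573757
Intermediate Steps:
(-24097 - 13317)*(17101 + (-7522 + 11098)) - 1*(-35521) = -37414*(17101 + 3576) + 35521 = -37414*20677 + 35521 = -773609278 + 35521 = -773573757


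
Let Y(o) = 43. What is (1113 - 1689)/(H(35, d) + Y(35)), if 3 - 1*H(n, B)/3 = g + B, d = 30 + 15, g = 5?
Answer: 288/49 ≈ 5.8775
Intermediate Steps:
d = 45
H(n, B) = -6 - 3*B (H(n, B) = 9 - 3*(5 + B) = 9 + (-15 - 3*B) = -6 - 3*B)
(1113 - 1689)/(H(35, d) + Y(35)) = (1113 - 1689)/((-6 - 3*45) + 43) = -576/((-6 - 135) + 43) = -576/(-141 + 43) = -576/(-98) = -576*(-1/98) = 288/49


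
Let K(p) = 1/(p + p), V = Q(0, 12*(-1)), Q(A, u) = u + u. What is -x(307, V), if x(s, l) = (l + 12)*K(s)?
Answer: 6/307 ≈ 0.019544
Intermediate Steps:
Q(A, u) = 2*u
V = -24 (V = 2*(12*(-1)) = 2*(-12) = -24)
K(p) = 1/(2*p)
x(s, l) = (12 + l)/(2*s) (x(s, l) = (l + 12)*(1/(2*s)) = (12 + l)*(1/(2*s)) = (12 + l)/(2*s))
-x(307, V) = -(12 - 24)/(2*307) = -(-12)/(2*307) = -1*(-6/307) = 6/307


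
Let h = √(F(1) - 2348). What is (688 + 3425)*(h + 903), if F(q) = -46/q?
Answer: 3714039 + 12339*I*√266 ≈ 3.714e+6 + 2.0124e+5*I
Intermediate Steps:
h = 3*I*√266 (h = √(-46/1 - 2348) = √(-46*1 - 2348) = √(-46 - 2348) = √(-2394) = 3*I*√266 ≈ 48.929*I)
(688 + 3425)*(h + 903) = (688 + 3425)*(3*I*√266 + 903) = 4113*(903 + 3*I*√266) = 3714039 + 12339*I*√266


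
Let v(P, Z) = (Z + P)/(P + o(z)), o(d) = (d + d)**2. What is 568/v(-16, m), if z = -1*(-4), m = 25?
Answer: 9088/3 ≈ 3029.3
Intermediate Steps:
z = 4
o(d) = 4*d**2 (o(d) = (2*d)**2 = 4*d**2)
v(P, Z) = (P + Z)/(64 + P) (v(P, Z) = (Z + P)/(P + 4*4**2) = (P + Z)/(P + 4*16) = (P + Z)/(P + 64) = (P + Z)/(64 + P))
568/v(-16, m) = 568/(((-16 + 25)/(64 - 16))) = 568/((9/48)) = 568/(((1/48)*9)) = 568/(3/16) = 568*(16/3) = 9088/3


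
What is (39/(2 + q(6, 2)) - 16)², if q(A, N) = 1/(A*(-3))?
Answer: 20164/1225 ≈ 16.460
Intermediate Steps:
q(A, N) = -1/(3*A) (q(A, N) = -⅓/A = -1/(3*A))
(39/(2 + q(6, 2)) - 16)² = (39/(2 - ⅓/6) - 16)² = (39/(2 - ⅓*⅙) - 16)² = (39/(2 - 1/18) - 16)² = (39/(35/18) - 16)² = (39*(18/35) - 16)² = (702/35 - 16)² = (142/35)² = 20164/1225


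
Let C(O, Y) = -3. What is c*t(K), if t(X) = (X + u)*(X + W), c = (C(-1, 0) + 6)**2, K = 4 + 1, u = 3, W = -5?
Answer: 0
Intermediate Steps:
K = 5
c = 9 (c = (-3 + 6)**2 = 3**2 = 9)
t(X) = (-5 + X)*(3 + X) (t(X) = (X + 3)*(X - 5) = (3 + X)*(-5 + X) = (-5 + X)*(3 + X))
c*t(K) = 9*(-15 + 5**2 - 2*5) = 9*(-15 + 25 - 10) = 9*0 = 0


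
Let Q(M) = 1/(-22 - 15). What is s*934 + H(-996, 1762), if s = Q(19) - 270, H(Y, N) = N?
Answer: -9266400/37 ≈ -2.5044e+5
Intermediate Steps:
Q(M) = -1/37 (Q(M) = 1/(-37) = -1/37)
s = -9991/37 (s = -1/37 - 270 = -9991/37 ≈ -270.03)
s*934 + H(-996, 1762) = -9991/37*934 + 1762 = -9331594/37 + 1762 = -9266400/37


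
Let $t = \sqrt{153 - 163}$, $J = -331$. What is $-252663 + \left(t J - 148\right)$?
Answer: $-252811 - 331 i \sqrt{10} \approx -2.5281 \cdot 10^{5} - 1046.7 i$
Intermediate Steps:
$t = i \sqrt{10}$ ($t = \sqrt{-10} = i \sqrt{10} \approx 3.1623 i$)
$-252663 + \left(t J - 148\right) = -252663 - \left(148 - i \sqrt{10} \left(-331\right)\right) = -252663 - \left(148 + 331 i \sqrt{10}\right) = -252811 - 331 i \sqrt{10}$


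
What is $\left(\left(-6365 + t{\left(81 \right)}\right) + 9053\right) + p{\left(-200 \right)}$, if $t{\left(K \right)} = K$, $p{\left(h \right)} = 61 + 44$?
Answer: $2874$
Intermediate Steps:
$p{\left(h \right)} = 105$
$\left(\left(-6365 + t{\left(81 \right)}\right) + 9053\right) + p{\left(-200 \right)} = \left(\left(-6365 + 81\right) + 9053\right) + 105 = \left(-6284 + 9053\right) + 105 = 2769 + 105 = 2874$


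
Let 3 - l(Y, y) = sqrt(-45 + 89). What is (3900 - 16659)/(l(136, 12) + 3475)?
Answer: -22187901/6048220 - 12759*sqrt(11)/6048220 ≈ -3.6755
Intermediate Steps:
l(Y, y) = 3 - 2*sqrt(11) (l(Y, y) = 3 - sqrt(-45 + 89) = 3 - sqrt(44) = 3 - 2*sqrt(11))
(3900 - 16659)/(l(136, 12) + 3475) = (3900 - 16659)/((3 - 2*sqrt(11)) + 3475) = -12759/(3478 - 2*sqrt(11))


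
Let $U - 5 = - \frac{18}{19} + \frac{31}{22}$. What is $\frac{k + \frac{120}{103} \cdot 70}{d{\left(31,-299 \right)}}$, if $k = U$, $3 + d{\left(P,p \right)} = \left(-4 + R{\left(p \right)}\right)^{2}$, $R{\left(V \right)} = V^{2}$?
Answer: $\frac{1248783}{114693324510908} \approx 1.0888 \cdot 10^{-8}$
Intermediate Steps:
$d{\left(P,p \right)} = -3 + \left(-4 + p^{2}\right)^{2}$
$U = \frac{2283}{418}$ ($U = 5 + \left(- \frac{18}{19} + \frac{31}{22}\right) = 5 + \frac{193}{418} = \frac{2283}{418} \approx 5.4617$)
$k = \frac{2283}{418} \approx 5.4617$
$\frac{k + \frac{120}{103} \cdot 70}{d{\left(31,-299 \right)}} = \frac{\frac{2283}{418} + \frac{120}{103} \cdot 70}{-3 + \left(-4 + \left(-299\right)^{2}\right)^{2}} = \frac{\frac{2283}{418} + 120 \cdot \frac{1}{103} \cdot 70}{-3 + \left(-4 + 89401\right)^{2}} = \frac{\frac{2283}{418} + \frac{120}{103} \cdot 70}{-3 + 89397^{2}} = \frac{\frac{2283}{418} + \frac{8400}{103}}{-3 + 7991823609} = \frac{3746349}{43054 \cdot 7991823606} = \frac{3746349}{43054} \cdot \frac{1}{7991823606} = \frac{1248783}{114693324510908}$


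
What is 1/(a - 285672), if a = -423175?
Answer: -1/708847 ≈ -1.4107e-6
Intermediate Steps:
1/(a - 285672) = 1/(-423175 - 285672) = 1/(-708847) = -1/708847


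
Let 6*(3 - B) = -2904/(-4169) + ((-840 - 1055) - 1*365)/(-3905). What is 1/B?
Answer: 887997/2475245 ≈ 0.35875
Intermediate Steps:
B = 2475245/887997 (B = 3 - (-2904/(-4169) + ((-840 - 1055) - 1*365)/(-3905))/6 = 3 - (-2904*(-1/4169) + (-1895 - 365)*(-1/3905))/6 = 3 - (264/379 - 2260*(-1/3905))/6 = 3 - (264/379 + 452/781)/6 = 3 - ⅙*377492/295999 = 3 - 188746/887997 = 2475245/887997 ≈ 2.7874)
1/B = 1/(2475245/887997) = 887997/2475245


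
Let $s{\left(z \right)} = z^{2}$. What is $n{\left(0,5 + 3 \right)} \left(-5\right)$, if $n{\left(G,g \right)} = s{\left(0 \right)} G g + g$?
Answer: $-40$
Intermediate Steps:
$n{\left(G,g \right)} = g$ ($n{\left(G,g \right)} = 0^{2} G g + g = 0 G g + g = 0 g + g = 0 + g = g$)
$n{\left(0,5 + 3 \right)} \left(-5\right) = \left(5 + 3\right) \left(-5\right) = 8 \left(-5\right) = -40$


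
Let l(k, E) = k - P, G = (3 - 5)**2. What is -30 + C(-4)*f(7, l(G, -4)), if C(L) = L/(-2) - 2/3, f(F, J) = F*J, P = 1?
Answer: -2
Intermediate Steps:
G = 4 (G = (-2)**2 = 4)
l(k, E) = -1 + k (l(k, E) = k - 1*1 = k - 1 = -1 + k)
C(L) = -2/3 - L/2 (C(L) = L*(-1/2) - 2*1/3 = -L/2 - 2/3 = -2/3 - L/2)
-30 + C(-4)*f(7, l(G, -4)) = -30 + (-2/3 - 1/2*(-4))*(7*(-1 + 4)) = -30 + (-2/3 + 2)*(7*3) = -30 + (4/3)*21 = -30 + 28 = -2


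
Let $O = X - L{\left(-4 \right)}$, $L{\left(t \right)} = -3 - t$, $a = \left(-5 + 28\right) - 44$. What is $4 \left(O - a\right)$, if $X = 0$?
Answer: $80$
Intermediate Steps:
$a = -21$ ($a = 23 - 44 = -21$)
$O = -1$ ($O = 0 - \left(-3 - -4\right) = 0 - \left(-3 + 4\right) = 0 - 1 = -1$)
$4 \left(O - a\right) = 4 \left(-1 - -21\right) = 4 \left(-1 + 21\right) = 4 \cdot 20 = 80$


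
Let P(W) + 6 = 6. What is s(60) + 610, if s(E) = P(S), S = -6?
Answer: 610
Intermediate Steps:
P(W) = 0 (P(W) = -6 + 6 = 0)
s(E) = 0
s(60) + 610 = 0 + 610 = 610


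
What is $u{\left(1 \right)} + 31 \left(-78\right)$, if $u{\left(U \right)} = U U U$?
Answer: $-2417$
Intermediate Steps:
$u{\left(U \right)} = U^{3}$ ($u{\left(U \right)} = U^{2} U = U^{3}$)
$u{\left(1 \right)} + 31 \left(-78\right) = 1^{3} + 31 \left(-78\right) = 1 - 2418 = -2417$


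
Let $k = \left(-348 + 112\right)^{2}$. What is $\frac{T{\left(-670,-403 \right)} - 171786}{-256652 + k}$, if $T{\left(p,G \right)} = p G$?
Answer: $- \frac{3508}{7177} \approx -0.48878$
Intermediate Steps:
$k = 55696$ ($k = \left(-236\right)^{2} = 55696$)
$T{\left(p,G \right)} = G p$
$\frac{T{\left(-670,-403 \right)} - 171786}{-256652 + k} = \frac{\left(-403\right) \left(-670\right) - 171786}{-256652 + 55696} = \frac{270010 - 171786}{-200956} = 98224 \left(- \frac{1}{200956}\right) = - \frac{3508}{7177}$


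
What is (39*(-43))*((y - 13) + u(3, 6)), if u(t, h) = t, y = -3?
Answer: 21801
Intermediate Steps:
(39*(-43))*((y - 13) + u(3, 6)) = (39*(-43))*((-3 - 13) + 3) = -1677*(-16 + 3) = -1677*(-13) = 21801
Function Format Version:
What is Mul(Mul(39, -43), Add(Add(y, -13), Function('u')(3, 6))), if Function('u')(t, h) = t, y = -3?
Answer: 21801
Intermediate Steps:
Mul(Mul(39, -43), Add(Add(y, -13), Function('u')(3, 6))) = Mul(Mul(39, -43), Add(Add(-3, -13), 3)) = Mul(-1677, Add(-16, 3)) = Mul(-1677, -13) = 21801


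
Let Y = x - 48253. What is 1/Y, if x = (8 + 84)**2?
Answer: -1/39789 ≈ -2.5133e-5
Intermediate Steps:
x = 8464 (x = 92**2 = 8464)
Y = -39789 (Y = 8464 - 48253 = -39789)
1/Y = 1/(-39789) = -1/39789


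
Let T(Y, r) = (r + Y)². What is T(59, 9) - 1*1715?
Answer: 2909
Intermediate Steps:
T(Y, r) = (Y + r)²
T(59, 9) - 1*1715 = (59 + 9)² - 1*1715 = 68² - 1715 = 4624 - 1715 = 2909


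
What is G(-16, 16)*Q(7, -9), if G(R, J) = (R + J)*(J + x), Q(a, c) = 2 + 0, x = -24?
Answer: 0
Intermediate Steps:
Q(a, c) = 2
G(R, J) = (-24 + J)*(J + R) (G(R, J) = (R + J)*(J - 24) = (J + R)*(-24 + J) = (-24 + J)*(J + R))
G(-16, 16)*Q(7, -9) = (16² - 24*16 - 24*(-16) + 16*(-16))*2 = (256 - 384 + 384 - 256)*2 = 0*2 = 0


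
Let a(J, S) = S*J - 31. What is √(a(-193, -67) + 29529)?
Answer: √42429 ≈ 205.98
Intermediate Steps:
a(J, S) = -31 + J*S (a(J, S) = J*S - 31 = -31 + J*S)
√(a(-193, -67) + 29529) = √((-31 - 193*(-67)) + 29529) = √((-31 + 12931) + 29529) = √(12900 + 29529) = √42429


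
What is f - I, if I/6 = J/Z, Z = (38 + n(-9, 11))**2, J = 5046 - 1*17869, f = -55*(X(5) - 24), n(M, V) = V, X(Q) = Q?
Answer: 2585983/2401 ≈ 1077.0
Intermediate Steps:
f = 1045 (f = -55*(5 - 24) = -55*(-19) = 1045)
J = -12823 (J = 5046 - 17869 = -12823)
Z = 2401 (Z = (38 + 11)**2 = 49**2 = 2401)
I = -76938/2401 (I = 6*(-12823/2401) = -76938/2401 ≈ -32.044)
f - I = 1045 - 1*(-76938/2401) = 1045 + 76938/2401 = 2585983/2401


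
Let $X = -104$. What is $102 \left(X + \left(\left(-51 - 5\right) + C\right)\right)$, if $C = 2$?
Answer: $-16116$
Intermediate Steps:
$102 \left(X + \left(\left(-51 - 5\right) + C\right)\right) = 102 \left(-104 + \left(\left(-51 - 5\right) + 2\right)\right) = 102 \left(-104 + \left(-56 + 2\right)\right) = 102 \left(-104 - 54\right) = 102 \left(-158\right) = -16116$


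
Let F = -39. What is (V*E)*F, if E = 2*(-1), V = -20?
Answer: -1560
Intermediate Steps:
E = -2
(V*E)*F = -20*(-2)*(-39) = 40*(-39) = -1560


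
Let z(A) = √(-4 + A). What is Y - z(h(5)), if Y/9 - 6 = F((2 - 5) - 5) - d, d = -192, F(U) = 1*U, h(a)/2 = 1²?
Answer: 1710 - I*√2 ≈ 1710.0 - 1.4142*I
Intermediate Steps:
h(a) = 2 (h(a) = 2*1² = 2*1 = 2)
F(U) = U
Y = 1710 (Y = 54 + 9*(((2 - 5) - 5) - 1*(-192)) = 54 + 9*((-3 - 5) + 192) = 54 + 9*(-8 + 192) = 54 + 9*184 = 54 + 1656 = 1710)
Y - z(h(5)) = 1710 - √(-4 + 2) = 1710 - √(-2) = 1710 - I*√2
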